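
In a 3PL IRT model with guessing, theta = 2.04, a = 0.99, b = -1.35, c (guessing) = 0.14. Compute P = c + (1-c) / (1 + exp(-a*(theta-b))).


logit = 0.99*(2.04 - -1.35) = 3.3561
P* = 1/(1 + exp(-3.3561)) = 0.9663
P = 0.14 + (1 - 0.14) * 0.9663
P = 0.971

0.971


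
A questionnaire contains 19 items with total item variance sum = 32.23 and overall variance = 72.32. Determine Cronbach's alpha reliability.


alpha = (k/(k-1)) * (1 - sum(si^2)/s_total^2)
= (19/18) * (1 - 32.23/72.32)
alpha = 0.5851

0.5851


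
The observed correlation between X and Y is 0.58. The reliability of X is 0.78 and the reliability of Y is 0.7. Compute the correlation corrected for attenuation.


r_corrected = rxy / sqrt(rxx * ryy)
= 0.58 / sqrt(0.78 * 0.7)
= 0.58 / sqrt(0.546)
= 0.58 / 0.738918
r_corrected = 0.7849

0.7849


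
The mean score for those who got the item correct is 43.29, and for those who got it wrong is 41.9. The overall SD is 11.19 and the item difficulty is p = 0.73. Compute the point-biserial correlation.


q = 1 - p = 0.27
rpb = ((M1 - M0) / SD) * sqrt(p * q)
rpb = ((43.29 - 41.9) / 11.19) * sqrt(0.73 * 0.27)
rpb = 0.0551

0.0551


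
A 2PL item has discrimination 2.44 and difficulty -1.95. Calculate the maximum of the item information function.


For 2PL, max info at theta = b = -1.95
I_max = a^2 / 4 = 2.44^2 / 4
= 5.9536 / 4
I_max = 1.4884

1.4884


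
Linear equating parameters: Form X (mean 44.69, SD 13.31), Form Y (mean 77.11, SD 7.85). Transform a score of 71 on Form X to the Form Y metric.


slope = SD_Y / SD_X = 7.85 / 13.31 ~ 0.5898
intercept = mean_Y - slope * mean_X = 77.11 - (7.85 / 13.31) * 44.69 ~ 50.7526
Y = slope * X + intercept. To avoid rounding drift from the rounded slope/intercept, evaluate the equivalent form Y = mean_Y + SD_Y * (X - mean_X) / SD_X at full precision:
Y = 77.11 + 7.85 * (71 - 44.69) / 13.31
Y = 77.11 + 7.85 * 26.31 / 13.31
Y = 77.11 + 206.5335 / 13.31
Y = 77.11 + 15.5172
Y = 92.6272

92.6272


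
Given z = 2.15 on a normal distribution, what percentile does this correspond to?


CDF(z) = 0.5 * (1 + erf(z/sqrt(2)))
erf(1.5203) = 0.9684
CDF = 0.9842
Percentile rank = 0.9842 * 100 = 98.42

98.42


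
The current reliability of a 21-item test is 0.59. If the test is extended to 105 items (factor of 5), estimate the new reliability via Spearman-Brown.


r_new = (n * rxx) / (1 + (n-1) * rxx)
r_new = (5 * 0.59) / (1 + 4 * 0.59)
r_new = 2.95 / 3.36
r_new = 0.878

0.878


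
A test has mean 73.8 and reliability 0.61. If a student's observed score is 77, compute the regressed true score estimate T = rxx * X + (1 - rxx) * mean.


T_est = rxx * X + (1 - rxx) * mean
T_est = 0.61 * 77 + 0.39 * 73.8
T_est = 46.97 + 28.782
T_est = 75.752

75.752


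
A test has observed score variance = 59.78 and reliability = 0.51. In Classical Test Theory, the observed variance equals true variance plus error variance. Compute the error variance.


var_true = rxx * var_obs = 0.51 * 59.78 = 30.4878
var_error = var_obs - var_true
var_error = 59.78 - 30.4878
var_error = 29.2922

29.2922


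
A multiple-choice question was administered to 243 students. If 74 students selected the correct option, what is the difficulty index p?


Item difficulty p = number correct / total examinees
p = 74 / 243
p = 0.3045

0.3045


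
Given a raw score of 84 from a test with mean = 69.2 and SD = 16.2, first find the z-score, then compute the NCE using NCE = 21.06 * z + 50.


z = (X - mean) / SD = (84 - 69.2) / 16.2
z = 14.8 / 16.2
z = 0.9136
NCE = NCE = 21.06z + 50
Carry z at full precision (z = 14.8 / 16.2) into the conversion:
NCE = 21.06 * (14.8 / 16.2) + 50 = 311.688 / 16.2 + 50
NCE = 19.24 + 50
NCE = 69.24

69.24


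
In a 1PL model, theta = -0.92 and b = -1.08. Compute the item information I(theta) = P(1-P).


P = 1/(1+exp(-(-0.92--1.08))) = 0.5399
I = P*(1-P) = 0.5399 * 0.4601
I = 0.2484

0.2484


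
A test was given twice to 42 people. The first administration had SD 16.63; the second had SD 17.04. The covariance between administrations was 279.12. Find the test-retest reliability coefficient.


r = cov(X,Y) / (SD_X * SD_Y)
r = 279.12 / (16.63 * 17.04)
r = 279.12 / 283.3752
r = 0.985

0.985


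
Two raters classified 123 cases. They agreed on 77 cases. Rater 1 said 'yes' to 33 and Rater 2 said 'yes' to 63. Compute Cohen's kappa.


P_o = 77/123 = 0.626016
P_e = (33*63 + 90*60) / 15129 = 0.494349
kappa = (P_o - P_e) / (1 - P_e)
kappa = (0.626016 - 0.494349) / (1 - 0.494349)
kappa = 0.2604

0.2604


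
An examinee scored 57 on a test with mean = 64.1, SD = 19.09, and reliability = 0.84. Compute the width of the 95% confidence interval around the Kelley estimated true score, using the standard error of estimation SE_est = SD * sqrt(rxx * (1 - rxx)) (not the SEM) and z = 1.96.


True score estimate = 0.84*57 + 0.16*64.1 = 58.136
SE_est = SD * sqrt(rxx * (1 - rxx)) = 19.09 * sqrt(0.84 * 0.16) = 19.09 * sqrt(0.1344) = 6.99851
CI = T_est +/- z * SE_est, so width = 2 * z * SE_est = 2 * 1.96 * 6.99851
Width = 27.4342

27.4342


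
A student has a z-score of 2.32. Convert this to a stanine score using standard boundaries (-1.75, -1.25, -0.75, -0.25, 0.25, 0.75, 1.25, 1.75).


Stanine boundaries: [-1.75, -1.25, -0.75, -0.25, 0.25, 0.75, 1.25, 1.75]
z = 2.32
Check each boundary:
  z >= -1.75 -> could be stanine 2
  z >= -1.25 -> could be stanine 3
  z >= -0.75 -> could be stanine 4
  z >= -0.25 -> could be stanine 5
  z >= 0.25 -> could be stanine 6
  z >= 0.75 -> could be stanine 7
  z >= 1.25 -> could be stanine 8
  z >= 1.75 -> could be stanine 9
Highest qualifying boundary gives stanine = 9

9


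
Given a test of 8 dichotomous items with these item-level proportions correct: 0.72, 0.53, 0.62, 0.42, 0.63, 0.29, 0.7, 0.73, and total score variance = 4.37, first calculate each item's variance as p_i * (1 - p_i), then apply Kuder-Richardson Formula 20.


For each item, compute p_i * q_i:
  Item 1: 0.72 * 0.28 = 0.2016
  Item 2: 0.53 * 0.47 = 0.2491
  Item 3: 0.62 * 0.38 = 0.2356
  Item 4: 0.42 * 0.58 = 0.2436
  Item 5: 0.63 * 0.37 = 0.2331
  Item 6: 0.29 * 0.71 = 0.2059
  Item 7: 0.7 * 0.3 = 0.21
  Item 8: 0.73 * 0.27 = 0.1971
Sum(p_i * q_i) = 0.2016 + 0.2491 + 0.2356 + 0.2436 + 0.2331 + 0.2059 + 0.21 + 0.1971 = 1.776
KR-20 = (k/(k-1)) * (1 - Sum(p_i*q_i) / Var_total)
= (8/7) * (1 - 1.776/4.37)
= 1.1429 * 0.5936
KR-20 = 0.6784

0.6784


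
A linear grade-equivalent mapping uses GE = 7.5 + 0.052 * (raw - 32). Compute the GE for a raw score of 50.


raw - median = 50 - 32 = 18
slope * diff = 0.052 * 18 = 0.936
GE = 7.5 + 0.936
GE = 8.436

8.436


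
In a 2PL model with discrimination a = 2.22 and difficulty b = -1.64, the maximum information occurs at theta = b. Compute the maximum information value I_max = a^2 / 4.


For 2PL, max info at theta = b = -1.64
I_max = a^2 / 4 = 2.22^2 / 4
= 4.9284 / 4
I_max = 1.2321

1.2321


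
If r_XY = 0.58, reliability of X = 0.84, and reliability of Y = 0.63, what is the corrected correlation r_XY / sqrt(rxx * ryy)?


r_corrected = rxy / sqrt(rxx * ryy)
= 0.58 / sqrt(0.84 * 0.63)
= 0.58 / sqrt(0.5292)
= 0.58 / 0.727461
r_corrected = 0.7973

0.7973


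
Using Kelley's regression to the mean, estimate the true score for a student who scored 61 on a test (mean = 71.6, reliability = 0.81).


T_est = rxx * X + (1 - rxx) * mean
T_est = 0.81 * 61 + 0.19 * 71.6
T_est = 49.41 + 13.604
T_est = 63.014

63.014


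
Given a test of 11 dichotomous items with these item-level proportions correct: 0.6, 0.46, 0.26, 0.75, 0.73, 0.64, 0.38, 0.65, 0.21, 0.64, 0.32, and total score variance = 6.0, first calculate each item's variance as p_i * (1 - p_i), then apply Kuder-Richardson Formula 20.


For each item, compute p_i * q_i:
  Item 1: 0.6 * 0.4 = 0.24
  Item 2: 0.46 * 0.54 = 0.2484
  Item 3: 0.26 * 0.74 = 0.1924
  Item 4: 0.75 * 0.25 = 0.1875
  Item 5: 0.73 * 0.27 = 0.1971
  Item 6: 0.64 * 0.36 = 0.2304
  Item 7: 0.38 * 0.62 = 0.2356
  Item 8: 0.65 * 0.35 = 0.2275
  Item 9: 0.21 * 0.79 = 0.1659
  Item 10: 0.64 * 0.36 = 0.2304
  Item 11: 0.32 * 0.68 = 0.2176
Sum(p_i * q_i) = 0.24 + 0.2484 + 0.1924 + 0.1875 + 0.1971 + 0.2304 + 0.2356 + 0.2275 + 0.1659 + 0.2304 + 0.2176 = 2.3728
KR-20 = (k/(k-1)) * (1 - Sum(p_i*q_i) / Var_total)
= (11/10) * (1 - 2.3728/6.0)
= 1.1 * 0.6045
KR-20 = 0.665

0.665


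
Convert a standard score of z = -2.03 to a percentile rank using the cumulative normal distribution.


CDF(z) = 0.5 * (1 + erf(z/sqrt(2)))
erf(-1.4354) = -0.9576
CDF = 0.0212
Percentile rank = 0.0212 * 100 = 2.12

2.12


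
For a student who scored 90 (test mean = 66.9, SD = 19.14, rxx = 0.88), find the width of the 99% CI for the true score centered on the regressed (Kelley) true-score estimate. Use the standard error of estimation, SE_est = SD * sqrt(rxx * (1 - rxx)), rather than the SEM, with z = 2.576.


True score estimate = 0.88*90 + 0.12*66.9 = 87.228
SE_est = SD * sqrt(rxx * (1 - rxx)) = 19.14 * sqrt(0.88 * 0.12) = 19.14 * sqrt(0.1056) = 6.219764
CI = T_est +/- z * SE_est, so width = 2 * z * SE_est = 2 * 2.576 * 6.219764
Width = 32.0442

32.0442


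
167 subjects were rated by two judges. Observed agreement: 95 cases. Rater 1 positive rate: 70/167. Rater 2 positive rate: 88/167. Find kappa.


P_o = 95/167 = 0.568862
P_e = (70*88 + 97*79) / 27889 = 0.495643
kappa = (P_o - P_e) / (1 - P_e)
kappa = (0.568862 - 0.495643) / (1 - 0.495643)
kappa = 0.1452

0.1452


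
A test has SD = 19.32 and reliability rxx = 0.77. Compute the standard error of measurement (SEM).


SEM = SD * sqrt(1 - rxx)
SEM = 19.32 * sqrt(1 - 0.77)
SEM = 19.32 * sqrt(0.23) = 19.32 * 0.479583
SEM = 9.2655

9.2655


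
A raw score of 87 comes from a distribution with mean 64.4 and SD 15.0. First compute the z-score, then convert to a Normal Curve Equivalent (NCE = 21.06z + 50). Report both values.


z = (X - mean) / SD = (87 - 64.4) / 15.0
z = 22.6 / 15.0
z = 1.5067
NCE = NCE = 21.06z + 50
Carry z at full precision (z = 22.6 / 15.0) into the conversion:
NCE = 21.06 * (22.6 / 15.0) + 50 = 475.956 / 15.0 + 50
NCE = 31.7304 + 50
NCE = 81.7304

81.7304


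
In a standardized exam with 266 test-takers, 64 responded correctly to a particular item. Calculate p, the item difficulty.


Item difficulty p = number correct / total examinees
p = 64 / 266
p = 0.2406

0.2406


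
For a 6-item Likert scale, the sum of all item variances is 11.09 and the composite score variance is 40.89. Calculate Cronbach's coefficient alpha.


alpha = (k/(k-1)) * (1 - sum(si^2)/s_total^2)
= (6/5) * (1 - 11.09/40.89)
alpha = 0.8745

0.8745


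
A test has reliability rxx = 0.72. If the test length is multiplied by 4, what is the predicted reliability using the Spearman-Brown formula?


r_new = (n * rxx) / (1 + (n-1) * rxx)
r_new = (4 * 0.72) / (1 + 3 * 0.72)
r_new = 2.88 / 3.16
r_new = 0.9114

0.9114


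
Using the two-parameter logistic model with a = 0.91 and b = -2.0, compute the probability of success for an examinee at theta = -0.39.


a*(theta - b) = 0.91 * (-0.39 - -2.0) = 1.4651
exp(-1.4651) = 0.2311
P = 1 / (1 + 0.2311)
P = 0.8123

0.8123


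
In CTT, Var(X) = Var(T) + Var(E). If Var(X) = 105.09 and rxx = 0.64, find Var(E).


var_true = rxx * var_obs = 0.64 * 105.09 = 67.2576
var_error = var_obs - var_true
var_error = 105.09 - 67.2576
var_error = 37.8324

37.8324


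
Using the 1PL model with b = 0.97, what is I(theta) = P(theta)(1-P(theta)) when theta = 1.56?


P = 1/(1+exp(-(1.56-0.97))) = 0.6434
I = P*(1-P) = 0.6434 * 0.3566
I = 0.2294

0.2294


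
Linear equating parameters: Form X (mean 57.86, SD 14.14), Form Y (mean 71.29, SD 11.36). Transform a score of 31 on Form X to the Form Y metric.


slope = SD_Y / SD_X = 11.36 / 14.14 ~ 0.8034
intercept = mean_Y - slope * mean_X = 71.29 - (11.36 / 14.14) * 57.86 ~ 24.8056
Y = slope * X + intercept. To avoid rounding drift from the rounded slope/intercept, evaluate the equivalent form Y = mean_Y + SD_Y * (X - mean_X) / SD_X at full precision:
Y = 71.29 + 11.36 * (31 - 57.86) / 14.14
Y = 71.29 - 11.36 * 26.86 / 14.14
Y = 71.29 - 305.1296 / 14.14
Y = 71.29 - 21.5792
Y = 49.7108

49.7108


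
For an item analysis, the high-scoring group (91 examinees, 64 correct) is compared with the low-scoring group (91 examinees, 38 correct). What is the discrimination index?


p_upper = 64/91 = 0.7033
p_lower = 38/91 = 0.4176
D = 0.7033 - 0.4176 = 0.2857

0.2857


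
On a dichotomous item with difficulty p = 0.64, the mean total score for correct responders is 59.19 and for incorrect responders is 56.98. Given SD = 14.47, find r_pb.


q = 1 - p = 0.36
rpb = ((M1 - M0) / SD) * sqrt(p * q)
rpb = ((59.19 - 56.98) / 14.47) * sqrt(0.64 * 0.36)
rpb = 0.0733

0.0733


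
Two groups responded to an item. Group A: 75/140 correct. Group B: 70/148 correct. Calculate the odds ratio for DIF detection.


Odds_A = 75/65 = 1.1538
Odds_B = 70/78 = 0.8974
OR = Odds_A / Odds_B = 1.1538 / 0.8974
Exactly, OR = (75 * 78) / (65 * 70) = 5850 / 4550
OR = 1.2857

1.2857


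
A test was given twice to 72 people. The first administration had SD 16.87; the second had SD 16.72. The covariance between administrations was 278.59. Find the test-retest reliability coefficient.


r = cov(X,Y) / (SD_X * SD_Y)
r = 278.59 / (16.87 * 16.72)
r = 278.59 / 282.0664
r = 0.9877

0.9877


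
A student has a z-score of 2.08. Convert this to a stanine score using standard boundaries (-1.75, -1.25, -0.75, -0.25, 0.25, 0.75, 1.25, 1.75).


Stanine boundaries: [-1.75, -1.25, -0.75, -0.25, 0.25, 0.75, 1.25, 1.75]
z = 2.08
Check each boundary:
  z >= -1.75 -> could be stanine 2
  z >= -1.25 -> could be stanine 3
  z >= -0.75 -> could be stanine 4
  z >= -0.25 -> could be stanine 5
  z >= 0.25 -> could be stanine 6
  z >= 0.75 -> could be stanine 7
  z >= 1.25 -> could be stanine 8
  z >= 1.75 -> could be stanine 9
Highest qualifying boundary gives stanine = 9

9


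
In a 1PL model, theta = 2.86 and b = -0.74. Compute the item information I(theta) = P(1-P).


P = 1/(1+exp(-(2.86--0.74))) = 0.9734
I = P*(1-P) = 0.9734 * 0.0266
I = 0.0259

0.0259


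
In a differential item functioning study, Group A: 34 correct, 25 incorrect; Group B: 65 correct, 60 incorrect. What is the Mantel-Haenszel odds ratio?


Odds_A = 34/25 = 1.36
Odds_B = 65/60 = 1.0833
OR = Odds_A / Odds_B = 1.36 / 1.0833
Exactly, OR = (34 * 60) / (25 * 65) = 2040 / 1625
OR = 1.2554

1.2554


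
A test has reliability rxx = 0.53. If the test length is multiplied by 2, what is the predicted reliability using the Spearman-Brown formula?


r_new = (n * rxx) / (1 + (n-1) * rxx)
r_new = (2 * 0.53) / (1 + 1 * 0.53)
r_new = 1.06 / 1.53
r_new = 0.6928

0.6928


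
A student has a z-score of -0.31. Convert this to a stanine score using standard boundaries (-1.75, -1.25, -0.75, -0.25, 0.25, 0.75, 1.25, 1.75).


Stanine boundaries: [-1.75, -1.25, -0.75, -0.25, 0.25, 0.75, 1.25, 1.75]
z = -0.31
Check each boundary:
  z >= -1.75 -> could be stanine 2
  z >= -1.25 -> could be stanine 3
  z >= -0.75 -> could be stanine 4
  z < -0.25
  z < 0.25
  z < 0.75
  z < 1.25
  z < 1.75
Highest qualifying boundary gives stanine = 4

4


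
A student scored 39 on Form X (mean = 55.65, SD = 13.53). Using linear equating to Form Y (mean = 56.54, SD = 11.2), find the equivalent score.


slope = SD_Y / SD_X = 11.2 / 13.53 ~ 0.8278
intercept = mean_Y - slope * mean_X = 56.54 - (11.2 / 13.53) * 55.65 ~ 10.4735
Y = slope * X + intercept. To avoid rounding drift from the rounded slope/intercept, evaluate the equivalent form Y = mean_Y + SD_Y * (X - mean_X) / SD_X at full precision:
Y = 56.54 + 11.2 * (39 - 55.65) / 13.53
Y = 56.54 - 11.2 * 16.65 / 13.53
Y = 56.54 - 186.48 / 13.53
Y = 56.54 - 13.7827
Y = 42.7573

42.7573


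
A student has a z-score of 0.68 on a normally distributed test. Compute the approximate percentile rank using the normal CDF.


CDF(z) = 0.5 * (1 + erf(z/sqrt(2)))
erf(0.4808) = 0.5035
CDF = 0.7517
Percentile rank = 0.7517 * 100 = 75.17

75.17


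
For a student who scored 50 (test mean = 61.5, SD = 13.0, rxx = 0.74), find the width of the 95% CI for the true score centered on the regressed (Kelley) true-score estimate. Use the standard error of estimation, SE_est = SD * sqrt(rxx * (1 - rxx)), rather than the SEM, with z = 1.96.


True score estimate = 0.74*50 + 0.26*61.5 = 52.99
SE_est = SD * sqrt(rxx * (1 - rxx)) = 13.0 * sqrt(0.74 * 0.26) = 13.0 * sqrt(0.1924) = 5.702245
CI = T_est +/- z * SE_est, so width = 2 * z * SE_est = 2 * 1.96 * 5.702245
Width = 22.3528

22.3528


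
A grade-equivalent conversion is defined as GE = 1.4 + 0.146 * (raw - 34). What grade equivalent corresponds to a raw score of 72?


raw - median = 72 - 34 = 38
slope * diff = 0.146 * 38 = 5.548
GE = 1.4 + 5.548
GE = 6.948

6.948


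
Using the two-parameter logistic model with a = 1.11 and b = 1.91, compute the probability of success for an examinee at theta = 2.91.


a*(theta - b) = 1.11 * (2.91 - 1.91) = 1.11
exp(-1.11) = 0.3296
P = 1 / (1 + 0.3296)
P = 0.7521

0.7521


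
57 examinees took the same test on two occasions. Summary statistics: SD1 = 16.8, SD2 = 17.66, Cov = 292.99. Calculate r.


r = cov(X,Y) / (SD_X * SD_Y)
r = 292.99 / (16.8 * 17.66)
r = 292.99 / 296.688
r = 0.9875

0.9875


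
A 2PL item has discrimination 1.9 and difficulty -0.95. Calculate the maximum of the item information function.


For 2PL, max info at theta = b = -0.95
I_max = a^2 / 4 = 1.9^2 / 4
= 3.61 / 4
I_max = 0.9025

0.9025


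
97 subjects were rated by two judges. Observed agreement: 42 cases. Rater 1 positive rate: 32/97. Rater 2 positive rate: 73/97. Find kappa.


P_o = 42/97 = 0.43299
P_e = (32*73 + 65*24) / 9409 = 0.414072
kappa = (P_o - P_e) / (1 - P_e)
kappa = (0.43299 - 0.414072) / (1 - 0.414072)
kappa = 0.0323

0.0323


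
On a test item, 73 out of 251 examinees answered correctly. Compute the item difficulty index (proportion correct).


Item difficulty p = number correct / total examinees
p = 73 / 251
p = 0.2908

0.2908


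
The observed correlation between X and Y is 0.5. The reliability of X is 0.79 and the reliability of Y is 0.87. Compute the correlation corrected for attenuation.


r_corrected = rxy / sqrt(rxx * ryy)
= 0.5 / sqrt(0.79 * 0.87)
= 0.5 / sqrt(0.6873)
= 0.5 / 0.829036
r_corrected = 0.6031

0.6031


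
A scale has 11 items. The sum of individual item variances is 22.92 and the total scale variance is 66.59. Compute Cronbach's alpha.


alpha = (k/(k-1)) * (1 - sum(si^2)/s_total^2)
= (11/10) * (1 - 22.92/66.59)
alpha = 0.7214

0.7214


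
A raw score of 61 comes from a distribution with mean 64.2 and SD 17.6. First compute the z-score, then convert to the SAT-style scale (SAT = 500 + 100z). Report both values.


z = (X - mean) / SD = (61 - 64.2) / 17.6
z = -3.2 / 17.6
z = -0.1818
SAT-scale = SAT = 500 + 100z
Carry z at full precision (z = -3.2 / 17.6) into the conversion:
SAT-scale = 500 + 100 * (-3.2 / 17.6) = 500 + -320 / 17.6
SAT-scale = 500 + -18.1818
SAT-scale = 481.8182

481.8182


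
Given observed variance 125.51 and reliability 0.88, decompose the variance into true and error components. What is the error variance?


var_true = rxx * var_obs = 0.88 * 125.51 = 110.4488
var_error = var_obs - var_true
var_error = 125.51 - 110.4488
var_error = 15.0612

15.0612


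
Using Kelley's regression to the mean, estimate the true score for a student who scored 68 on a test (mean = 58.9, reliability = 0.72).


T_est = rxx * X + (1 - rxx) * mean
T_est = 0.72 * 68 + 0.28 * 58.9
T_est = 48.96 + 16.492
T_est = 65.452

65.452


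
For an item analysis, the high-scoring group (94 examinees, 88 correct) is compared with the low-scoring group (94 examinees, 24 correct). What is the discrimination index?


p_upper = 88/94 = 0.9362
p_lower = 24/94 = 0.2553
D = 0.9362 - 0.2553 = 0.6809

0.6809


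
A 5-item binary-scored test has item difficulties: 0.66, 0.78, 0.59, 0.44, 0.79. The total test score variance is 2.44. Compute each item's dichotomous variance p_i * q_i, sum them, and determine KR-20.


For each item, compute p_i * q_i:
  Item 1: 0.66 * 0.34 = 0.2244
  Item 2: 0.78 * 0.22 = 0.1716
  Item 3: 0.59 * 0.41 = 0.2419
  Item 4: 0.44 * 0.56 = 0.2464
  Item 5: 0.79 * 0.21 = 0.1659
Sum(p_i * q_i) = 0.2244 + 0.1716 + 0.2419 + 0.2464 + 0.1659 = 1.0502
KR-20 = (k/(k-1)) * (1 - Sum(p_i*q_i) / Var_total)
= (5/4) * (1 - 1.0502/2.44)
= 1.25 * 0.5696
KR-20 = 0.712

0.712


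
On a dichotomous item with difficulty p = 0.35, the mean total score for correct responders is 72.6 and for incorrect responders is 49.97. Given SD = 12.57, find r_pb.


q = 1 - p = 0.65
rpb = ((M1 - M0) / SD) * sqrt(p * q)
rpb = ((72.6 - 49.97) / 12.57) * sqrt(0.35 * 0.65)
rpb = 0.8587

0.8587


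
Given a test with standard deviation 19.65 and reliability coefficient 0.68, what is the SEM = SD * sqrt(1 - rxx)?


SEM = SD * sqrt(1 - rxx)
SEM = 19.65 * sqrt(1 - 0.68)
SEM = 19.65 * sqrt(0.32) = 19.65 * 0.565685
SEM = 11.1157

11.1157


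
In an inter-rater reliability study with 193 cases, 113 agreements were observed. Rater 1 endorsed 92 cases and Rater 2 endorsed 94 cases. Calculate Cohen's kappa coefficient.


P_o = 113/193 = 0.585492
P_e = (92*94 + 101*99) / 37249 = 0.500604
kappa = (P_o - P_e) / (1 - P_e)
kappa = (0.585492 - 0.500604) / (1 - 0.500604)
kappa = 0.17

0.17


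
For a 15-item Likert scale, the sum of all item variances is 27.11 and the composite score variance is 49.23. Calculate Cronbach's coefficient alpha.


alpha = (k/(k-1)) * (1 - sum(si^2)/s_total^2)
= (15/14) * (1 - 27.11/49.23)
alpha = 0.4814

0.4814


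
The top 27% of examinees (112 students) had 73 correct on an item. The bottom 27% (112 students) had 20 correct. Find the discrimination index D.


p_upper = 73/112 = 0.6518
p_lower = 20/112 = 0.1786
D = 0.6518 - 0.1786 = 0.4732

0.4732


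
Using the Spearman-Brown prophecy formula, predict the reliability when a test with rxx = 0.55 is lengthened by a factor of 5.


r_new = (n * rxx) / (1 + (n-1) * rxx)
r_new = (5 * 0.55) / (1 + 4 * 0.55)
r_new = 2.75 / 3.2
r_new = 0.8594

0.8594


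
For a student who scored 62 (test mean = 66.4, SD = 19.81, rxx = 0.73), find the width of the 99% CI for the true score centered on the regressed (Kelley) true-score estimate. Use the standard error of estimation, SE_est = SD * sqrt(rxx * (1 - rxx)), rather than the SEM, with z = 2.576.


True score estimate = 0.73*62 + 0.27*66.4 = 63.188
SE_est = SD * sqrt(rxx * (1 - rxx)) = 19.81 * sqrt(0.73 * 0.27) = 19.81 * sqrt(0.1971) = 8.794837
CI = T_est +/- z * SE_est, so width = 2 * z * SE_est = 2 * 2.576 * 8.794837
Width = 45.311

45.311


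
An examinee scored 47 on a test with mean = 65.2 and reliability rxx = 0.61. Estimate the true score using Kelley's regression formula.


T_est = rxx * X + (1 - rxx) * mean
T_est = 0.61 * 47 + 0.39 * 65.2
T_est = 28.67 + 25.428
T_est = 54.098

54.098


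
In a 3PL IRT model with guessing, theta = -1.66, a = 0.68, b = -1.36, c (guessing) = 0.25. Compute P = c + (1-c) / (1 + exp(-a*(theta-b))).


logit = 0.68*(-1.66 - -1.36) = -0.204
P* = 1/(1 + exp(--0.204)) = 0.4492
P = 0.25 + (1 - 0.25) * 0.4492
P = 0.5869

0.5869


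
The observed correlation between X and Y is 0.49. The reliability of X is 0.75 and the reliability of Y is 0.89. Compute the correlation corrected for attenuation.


r_corrected = rxy / sqrt(rxx * ryy)
= 0.49 / sqrt(0.75 * 0.89)
= 0.49 / sqrt(0.6675)
= 0.49 / 0.817007
r_corrected = 0.5998

0.5998


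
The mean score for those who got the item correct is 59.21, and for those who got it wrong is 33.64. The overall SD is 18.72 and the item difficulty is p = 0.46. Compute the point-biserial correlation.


q = 1 - p = 0.54
rpb = ((M1 - M0) / SD) * sqrt(p * q)
rpb = ((59.21 - 33.64) / 18.72) * sqrt(0.46 * 0.54)
rpb = 0.6808

0.6808


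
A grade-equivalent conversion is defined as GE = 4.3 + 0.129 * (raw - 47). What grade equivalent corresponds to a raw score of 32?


raw - median = 32 - 47 = -15
slope * diff = 0.129 * -15 = -1.935
GE = 4.3 + -1.935
GE = 2.365

2.365


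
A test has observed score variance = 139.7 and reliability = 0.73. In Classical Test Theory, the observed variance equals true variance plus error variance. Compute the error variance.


var_true = rxx * var_obs = 0.73 * 139.7 = 101.981
var_error = var_obs - var_true
var_error = 139.7 - 101.981
var_error = 37.719

37.719


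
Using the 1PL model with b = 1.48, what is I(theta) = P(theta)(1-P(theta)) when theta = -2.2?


P = 1/(1+exp(-(-2.2-1.48))) = 0.0246
I = P*(1-P) = 0.0246 * 0.9754
I = 0.024

0.024


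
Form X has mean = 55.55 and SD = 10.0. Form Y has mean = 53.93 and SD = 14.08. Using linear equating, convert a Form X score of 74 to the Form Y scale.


slope = SD_Y / SD_X = 14.08 / 10.0 ~ 1.408
intercept = mean_Y - slope * mean_X = 53.93 - (14.08 / 10.0) * 55.55 ~ -24.2844
Y = slope * X + intercept. To avoid rounding drift from the rounded slope/intercept, evaluate the equivalent form Y = mean_Y + SD_Y * (X - mean_X) / SD_X at full precision:
Y = 53.93 + 14.08 * (74 - 55.55) / 10.0
Y = 53.93 + 14.08 * 18.45 / 10.0
Y = 53.93 + 259.776 / 10.0
Y = 53.93 + 25.9776
Y = 79.9076

79.9076


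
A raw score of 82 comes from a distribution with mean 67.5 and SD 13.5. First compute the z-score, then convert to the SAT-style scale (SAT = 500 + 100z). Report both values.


z = (X - mean) / SD = (82 - 67.5) / 13.5
z = 14.5 / 13.5
z = 1.0741
SAT-scale = SAT = 500 + 100z
Carry z at full precision (z = 14.5 / 13.5) into the conversion:
SAT-scale = 500 + 100 * (14.5 / 13.5) = 500 + 1450 / 13.5
SAT-scale = 500 + 107.4074
SAT-scale = 607.4074

607.4074


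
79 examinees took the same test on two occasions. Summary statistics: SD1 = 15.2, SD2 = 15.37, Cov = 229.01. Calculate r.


r = cov(X,Y) / (SD_X * SD_Y)
r = 229.01 / (15.2 * 15.37)
r = 229.01 / 233.624
r = 0.9803

0.9803


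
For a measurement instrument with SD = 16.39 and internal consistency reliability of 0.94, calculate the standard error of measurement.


SEM = SD * sqrt(1 - rxx)
SEM = 16.39 * sqrt(1 - 0.94)
SEM = 16.39 * sqrt(0.06) = 16.39 * 0.244949
SEM = 4.0147

4.0147


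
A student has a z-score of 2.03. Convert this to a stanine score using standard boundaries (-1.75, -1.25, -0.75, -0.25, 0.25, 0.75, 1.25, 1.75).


Stanine boundaries: [-1.75, -1.25, -0.75, -0.25, 0.25, 0.75, 1.25, 1.75]
z = 2.03
Check each boundary:
  z >= -1.75 -> could be stanine 2
  z >= -1.25 -> could be stanine 3
  z >= -0.75 -> could be stanine 4
  z >= -0.25 -> could be stanine 5
  z >= 0.25 -> could be stanine 6
  z >= 0.75 -> could be stanine 7
  z >= 1.25 -> could be stanine 8
  z >= 1.75 -> could be stanine 9
Highest qualifying boundary gives stanine = 9

9


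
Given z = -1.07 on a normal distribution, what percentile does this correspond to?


CDF(z) = 0.5 * (1 + erf(z/sqrt(2)))
erf(-0.7566) = -0.7154
CDF = 0.1423
Percentile rank = 0.1423 * 100 = 14.23

14.23


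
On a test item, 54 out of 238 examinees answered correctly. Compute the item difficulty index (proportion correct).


Item difficulty p = number correct / total examinees
p = 54 / 238
p = 0.2269

0.2269


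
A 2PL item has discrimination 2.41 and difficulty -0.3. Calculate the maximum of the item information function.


For 2PL, max info at theta = b = -0.3
I_max = a^2 / 4 = 2.41^2 / 4
= 5.8081 / 4
I_max = 1.452

1.452


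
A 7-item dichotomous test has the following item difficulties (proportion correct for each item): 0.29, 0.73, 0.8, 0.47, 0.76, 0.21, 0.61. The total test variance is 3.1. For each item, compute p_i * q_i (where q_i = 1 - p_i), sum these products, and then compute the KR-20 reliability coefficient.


For each item, compute p_i * q_i:
  Item 1: 0.29 * 0.71 = 0.2059
  Item 2: 0.73 * 0.27 = 0.1971
  Item 3: 0.8 * 0.2 = 0.16
  Item 4: 0.47 * 0.53 = 0.2491
  Item 5: 0.76 * 0.24 = 0.1824
  Item 6: 0.21 * 0.79 = 0.1659
  Item 7: 0.61 * 0.39 = 0.2379
Sum(p_i * q_i) = 0.2059 + 0.1971 + 0.16 + 0.2491 + 0.1824 + 0.1659 + 0.2379 = 1.3983
KR-20 = (k/(k-1)) * (1 - Sum(p_i*q_i) / Var_total)
= (7/6) * (1 - 1.3983/3.1)
= 1.1667 * 0.5489
KR-20 = 0.6404

0.6404


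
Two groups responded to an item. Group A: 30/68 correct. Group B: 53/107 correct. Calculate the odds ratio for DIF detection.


Odds_A = 30/38 = 0.7895
Odds_B = 53/54 = 0.9815
OR = Odds_A / Odds_B = 0.7895 / 0.9815
Exactly, OR = (30 * 54) / (38 * 53) = 1620 / 2014
OR = 0.8044

0.8044


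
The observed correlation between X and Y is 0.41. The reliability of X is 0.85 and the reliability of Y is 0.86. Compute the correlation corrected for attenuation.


r_corrected = rxy / sqrt(rxx * ryy)
= 0.41 / sqrt(0.85 * 0.86)
= 0.41 / sqrt(0.731)
= 0.41 / 0.854985
r_corrected = 0.4795

0.4795


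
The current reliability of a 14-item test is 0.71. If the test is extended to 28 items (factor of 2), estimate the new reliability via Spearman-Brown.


r_new = (n * rxx) / (1 + (n-1) * rxx)
r_new = (2 * 0.71) / (1 + 1 * 0.71)
r_new = 1.42 / 1.71
r_new = 0.8304

0.8304


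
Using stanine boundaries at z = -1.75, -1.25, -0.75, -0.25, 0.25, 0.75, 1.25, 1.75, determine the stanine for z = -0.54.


Stanine boundaries: [-1.75, -1.25, -0.75, -0.25, 0.25, 0.75, 1.25, 1.75]
z = -0.54
Check each boundary:
  z >= -1.75 -> could be stanine 2
  z >= -1.25 -> could be stanine 3
  z >= -0.75 -> could be stanine 4
  z < -0.25
  z < 0.25
  z < 0.75
  z < 1.25
  z < 1.75
Highest qualifying boundary gives stanine = 4

4


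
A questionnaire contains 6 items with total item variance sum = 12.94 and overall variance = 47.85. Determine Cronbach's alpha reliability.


alpha = (k/(k-1)) * (1 - sum(si^2)/s_total^2)
= (6/5) * (1 - 12.94/47.85)
alpha = 0.8755

0.8755


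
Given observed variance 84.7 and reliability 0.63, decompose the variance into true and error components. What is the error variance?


var_true = rxx * var_obs = 0.63 * 84.7 = 53.361
var_error = var_obs - var_true
var_error = 84.7 - 53.361
var_error = 31.339

31.339


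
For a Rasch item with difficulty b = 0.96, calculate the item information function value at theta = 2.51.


P = 1/(1+exp(-(2.51-0.96))) = 0.8249
I = P*(1-P) = 0.8249 * 0.1751
I = 0.1444

0.1444


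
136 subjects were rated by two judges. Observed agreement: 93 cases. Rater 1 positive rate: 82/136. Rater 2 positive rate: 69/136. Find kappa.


P_o = 93/136 = 0.683824
P_e = (82*69 + 54*67) / 18496 = 0.501514
kappa = (P_o - P_e) / (1 - P_e)
kappa = (0.683824 - 0.501514) / (1 - 0.501514)
kappa = 0.3657

0.3657


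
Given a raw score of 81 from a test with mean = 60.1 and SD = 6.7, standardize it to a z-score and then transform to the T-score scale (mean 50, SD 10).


z = (X - mean) / SD = (81 - 60.1) / 6.7
z = 20.9 / 6.7
z = 3.1194
T-score = T = 50 + 10z
Carry z at full precision (z = 20.9 / 6.7) into the conversion:
T-score = 50 + 10 * (20.9 / 6.7) = 50 + 209 / 6.7
T-score = 50 + 31.194
T-score = 81.194

81.194


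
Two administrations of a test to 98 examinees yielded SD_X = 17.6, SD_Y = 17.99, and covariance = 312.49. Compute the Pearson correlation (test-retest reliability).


r = cov(X,Y) / (SD_X * SD_Y)
r = 312.49 / (17.6 * 17.99)
r = 312.49 / 316.624
r = 0.9869

0.9869


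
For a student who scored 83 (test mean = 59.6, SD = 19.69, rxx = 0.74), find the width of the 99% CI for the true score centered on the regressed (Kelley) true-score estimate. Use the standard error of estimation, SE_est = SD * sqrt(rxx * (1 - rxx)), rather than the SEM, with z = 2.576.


True score estimate = 0.74*83 + 0.26*59.6 = 76.916
SE_est = SD * sqrt(rxx * (1 - rxx)) = 19.69 * sqrt(0.74 * 0.26) = 19.69 * sqrt(0.1924) = 8.636708
CI = T_est +/- z * SE_est, so width = 2 * z * SE_est = 2 * 2.576 * 8.636708
Width = 44.4963

44.4963


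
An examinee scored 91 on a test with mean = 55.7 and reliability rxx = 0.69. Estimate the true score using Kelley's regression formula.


T_est = rxx * X + (1 - rxx) * mean
T_est = 0.69 * 91 + 0.31 * 55.7
T_est = 62.79 + 17.267
T_est = 80.057

80.057


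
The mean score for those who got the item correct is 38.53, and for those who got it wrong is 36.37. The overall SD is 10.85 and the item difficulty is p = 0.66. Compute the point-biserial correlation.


q = 1 - p = 0.34
rpb = ((M1 - M0) / SD) * sqrt(p * q)
rpb = ((38.53 - 36.37) / 10.85) * sqrt(0.66 * 0.34)
rpb = 0.0943

0.0943


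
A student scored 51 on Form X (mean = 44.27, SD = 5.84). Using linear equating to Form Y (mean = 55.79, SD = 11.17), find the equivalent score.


slope = SD_Y / SD_X = 11.17 / 5.84 ~ 1.9127
intercept = mean_Y - slope * mean_X = 55.79 - (11.17 / 5.84) * 44.27 ~ -28.884
Y = slope * X + intercept. To avoid rounding drift from the rounded slope/intercept, evaluate the equivalent form Y = mean_Y + SD_Y * (X - mean_X) / SD_X at full precision:
Y = 55.79 + 11.17 * (51 - 44.27) / 5.84
Y = 55.79 + 11.17 * 6.73 / 5.84
Y = 55.79 + 75.1741 / 5.84
Y = 55.79 + 12.8723
Y = 68.6623

68.6623


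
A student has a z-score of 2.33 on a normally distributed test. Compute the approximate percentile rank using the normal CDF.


CDF(z) = 0.5 * (1 + erf(z/sqrt(2)))
erf(1.6476) = 0.9802
CDF = 0.9901
Percentile rank = 0.9901 * 100 = 99.01

99.01


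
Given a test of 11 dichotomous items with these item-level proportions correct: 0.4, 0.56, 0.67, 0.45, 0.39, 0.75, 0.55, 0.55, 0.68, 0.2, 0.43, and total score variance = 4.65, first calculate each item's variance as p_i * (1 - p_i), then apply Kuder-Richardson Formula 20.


For each item, compute p_i * q_i:
  Item 1: 0.4 * 0.6 = 0.24
  Item 2: 0.56 * 0.44 = 0.2464
  Item 3: 0.67 * 0.33 = 0.2211
  Item 4: 0.45 * 0.55 = 0.2475
  Item 5: 0.39 * 0.61 = 0.2379
  Item 6: 0.75 * 0.25 = 0.1875
  Item 7: 0.55 * 0.45 = 0.2475
  Item 8: 0.55 * 0.45 = 0.2475
  Item 9: 0.68 * 0.32 = 0.2176
  Item 10: 0.2 * 0.8 = 0.16
  Item 11: 0.43 * 0.57 = 0.2451
Sum(p_i * q_i) = 0.24 + 0.2464 + 0.2211 + 0.2475 + 0.2379 + 0.1875 + 0.2475 + 0.2475 + 0.2176 + 0.16 + 0.2451 = 2.4981
KR-20 = (k/(k-1)) * (1 - Sum(p_i*q_i) / Var_total)
= (11/10) * (1 - 2.4981/4.65)
= 1.1 * 0.4628
KR-20 = 0.5091

0.5091


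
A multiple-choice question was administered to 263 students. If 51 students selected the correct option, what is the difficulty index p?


Item difficulty p = number correct / total examinees
p = 51 / 263
p = 0.1939

0.1939


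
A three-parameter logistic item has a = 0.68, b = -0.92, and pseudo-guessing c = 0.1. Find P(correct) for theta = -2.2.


logit = 0.68*(-2.2 - -0.92) = -0.8704
P* = 1/(1 + exp(--0.8704)) = 0.2952
P = 0.1 + (1 - 0.1) * 0.2952
P = 0.3657

0.3657


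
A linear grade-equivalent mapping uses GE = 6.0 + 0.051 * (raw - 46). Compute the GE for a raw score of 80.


raw - median = 80 - 46 = 34
slope * diff = 0.051 * 34 = 1.734
GE = 6.0 + 1.734
GE = 7.734

7.734


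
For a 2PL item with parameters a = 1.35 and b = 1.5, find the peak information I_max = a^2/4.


For 2PL, max info at theta = b = 1.5
I_max = a^2 / 4 = 1.35^2 / 4
= 1.8225 / 4
I_max = 0.4556

0.4556


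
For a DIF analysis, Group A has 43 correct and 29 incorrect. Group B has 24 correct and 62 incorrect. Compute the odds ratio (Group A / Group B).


Odds_A = 43/29 = 1.4828
Odds_B = 24/62 = 0.3871
OR = Odds_A / Odds_B = 1.4828 / 0.3871
Exactly, OR = (43 * 62) / (29 * 24) = 2666 / 696
OR = 3.8305

3.8305


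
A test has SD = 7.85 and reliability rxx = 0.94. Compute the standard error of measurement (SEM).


SEM = SD * sqrt(1 - rxx)
SEM = 7.85 * sqrt(1 - 0.94)
SEM = 7.85 * sqrt(0.06) = 7.85 * 0.244949
SEM = 1.9228

1.9228


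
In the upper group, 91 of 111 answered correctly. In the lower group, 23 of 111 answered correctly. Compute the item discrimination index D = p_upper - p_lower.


p_upper = 91/111 = 0.8198
p_lower = 23/111 = 0.2072
D = 0.8198 - 0.2072 = 0.6126

0.6126


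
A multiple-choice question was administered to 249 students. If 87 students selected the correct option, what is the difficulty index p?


Item difficulty p = number correct / total examinees
p = 87 / 249
p = 0.3494

0.3494


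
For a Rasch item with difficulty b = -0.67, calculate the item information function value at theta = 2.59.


P = 1/(1+exp(-(2.59--0.67))) = 0.963
I = P*(1-P) = 0.963 * 0.037
I = 0.0356

0.0356


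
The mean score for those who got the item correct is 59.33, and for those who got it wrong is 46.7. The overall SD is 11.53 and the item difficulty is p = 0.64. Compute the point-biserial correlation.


q = 1 - p = 0.36
rpb = ((M1 - M0) / SD) * sqrt(p * q)
rpb = ((59.33 - 46.7) / 11.53) * sqrt(0.64 * 0.36)
rpb = 0.5258

0.5258


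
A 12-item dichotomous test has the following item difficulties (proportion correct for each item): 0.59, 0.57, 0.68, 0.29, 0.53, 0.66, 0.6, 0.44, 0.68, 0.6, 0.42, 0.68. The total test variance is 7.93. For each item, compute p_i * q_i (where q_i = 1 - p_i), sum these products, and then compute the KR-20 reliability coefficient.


For each item, compute p_i * q_i:
  Item 1: 0.59 * 0.41 = 0.2419
  Item 2: 0.57 * 0.43 = 0.2451
  Item 3: 0.68 * 0.32 = 0.2176
  Item 4: 0.29 * 0.71 = 0.2059
  Item 5: 0.53 * 0.47 = 0.2491
  Item 6: 0.66 * 0.34 = 0.2244
  Item 7: 0.6 * 0.4 = 0.24
  Item 8: 0.44 * 0.56 = 0.2464
  Item 9: 0.68 * 0.32 = 0.2176
  Item 10: 0.6 * 0.4 = 0.24
  Item 11: 0.42 * 0.58 = 0.2436
  Item 12: 0.68 * 0.32 = 0.2176
Sum(p_i * q_i) = 0.2419 + 0.2451 + 0.2176 + 0.2059 + 0.2491 + 0.2244 + 0.24 + 0.2464 + 0.2176 + 0.24 + 0.2436 + 0.2176 = 2.7892
KR-20 = (k/(k-1)) * (1 - Sum(p_i*q_i) / Var_total)
= (12/11) * (1 - 2.7892/7.93)
= 1.0909 * 0.6483
KR-20 = 0.7072

0.7072


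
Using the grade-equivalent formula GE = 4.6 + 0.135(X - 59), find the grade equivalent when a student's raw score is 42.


raw - median = 42 - 59 = -17
slope * diff = 0.135 * -17 = -2.295
GE = 4.6 + -2.295
GE = 2.305

2.305


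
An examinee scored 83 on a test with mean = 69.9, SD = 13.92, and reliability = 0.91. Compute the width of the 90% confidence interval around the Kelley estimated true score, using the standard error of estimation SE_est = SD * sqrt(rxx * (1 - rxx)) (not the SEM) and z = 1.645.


True score estimate = 0.91*83 + 0.09*69.9 = 81.821
SE_est = SD * sqrt(rxx * (1 - rxx)) = 13.92 * sqrt(0.91 * 0.09) = 13.92 * sqrt(0.0819) = 3.98365
CI = T_est +/- z * SE_est, so width = 2 * z * SE_est = 2 * 1.645 * 3.98365
Width = 13.1062

13.1062


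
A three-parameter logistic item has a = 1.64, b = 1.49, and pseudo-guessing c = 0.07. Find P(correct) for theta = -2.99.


logit = 1.64*(-2.99 - 1.49) = -7.3472
P* = 1/(1 + exp(--7.3472)) = 0.0006
P = 0.07 + (1 - 0.07) * 0.0006
P = 0.0706

0.0706


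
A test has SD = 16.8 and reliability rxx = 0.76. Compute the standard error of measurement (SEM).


SEM = SD * sqrt(1 - rxx)
SEM = 16.8 * sqrt(1 - 0.76)
SEM = 16.8 * sqrt(0.24) = 16.8 * 0.489898
SEM = 8.2303

8.2303


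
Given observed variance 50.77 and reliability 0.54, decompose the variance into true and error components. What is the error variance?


var_true = rxx * var_obs = 0.54 * 50.77 = 27.4158
var_error = var_obs - var_true
var_error = 50.77 - 27.4158
var_error = 23.3542

23.3542


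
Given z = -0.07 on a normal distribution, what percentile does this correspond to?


CDF(z) = 0.5 * (1 + erf(z/sqrt(2)))
erf(-0.0495) = -0.0558
CDF = 0.4721
Percentile rank = 0.4721 * 100 = 47.21

47.21


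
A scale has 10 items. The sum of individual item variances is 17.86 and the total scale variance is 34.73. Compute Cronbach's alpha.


alpha = (k/(k-1)) * (1 - sum(si^2)/s_total^2)
= (10/9) * (1 - 17.86/34.73)
alpha = 0.5397

0.5397


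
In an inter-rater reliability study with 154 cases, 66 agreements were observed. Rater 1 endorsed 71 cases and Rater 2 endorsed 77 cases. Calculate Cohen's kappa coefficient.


P_o = 66/154 = 0.428571
P_e = (71*77 + 83*77) / 23716 = 0.5
kappa = (P_o - P_e) / (1 - P_e)
kappa = (0.428571 - 0.5) / (1 - 0.5)
kappa = -0.1429

-0.1429


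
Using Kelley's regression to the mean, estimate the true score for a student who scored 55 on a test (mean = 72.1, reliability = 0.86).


T_est = rxx * X + (1 - rxx) * mean
T_est = 0.86 * 55 + 0.14 * 72.1
T_est = 47.3 + 10.094
T_est = 57.394

57.394
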